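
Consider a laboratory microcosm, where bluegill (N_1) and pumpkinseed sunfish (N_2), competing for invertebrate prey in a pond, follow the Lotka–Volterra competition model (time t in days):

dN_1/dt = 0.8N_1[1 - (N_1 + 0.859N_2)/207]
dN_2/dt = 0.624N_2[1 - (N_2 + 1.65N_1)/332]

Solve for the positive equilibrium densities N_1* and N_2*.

N_1* ≈ 187, N_2* ≈ 22.9

Setting both brackets to zero gives the nullclines N_1 + 0.859N_2 = 207 and 1.65N_1 + N_2 = 332.
Substituting N_2 = 332 - 1.65N_1 into the first: N_1(1 - 0.859·1.65) = 207 - 0.859·332.
So N_1* = -78.2/-0.417 = 187, and then N_2* = 332 - 1.65·187 = 22.9.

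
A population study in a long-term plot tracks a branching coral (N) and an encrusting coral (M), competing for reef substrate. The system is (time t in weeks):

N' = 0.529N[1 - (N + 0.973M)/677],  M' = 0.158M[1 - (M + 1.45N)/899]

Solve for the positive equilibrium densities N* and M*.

Setting both brackets to zero gives the nullclines N + 0.973M = 677 and 1.45N + M = 899.
Substituting M = 899 - 1.45N into the first: N(1 - 0.973·1.45) = 677 - 0.973·899.
So N* = -198/-0.411 = 481, and then M* = 899 - 1.45·481 = 201.

N* ≈ 481, M* ≈ 201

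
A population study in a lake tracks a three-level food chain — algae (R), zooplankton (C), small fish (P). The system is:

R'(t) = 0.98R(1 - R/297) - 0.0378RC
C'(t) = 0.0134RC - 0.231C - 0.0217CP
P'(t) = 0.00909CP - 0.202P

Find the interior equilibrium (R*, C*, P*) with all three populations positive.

R* ≈ 42.4, C* ≈ 22.2, P* ≈ 15.6

From dP/dt = 0: 0.00909C* = 0.202, so C* = 22.2.
From dR/dt = 0: 0.98(1 - R*/297) = 0.0378·22.2, giving R* = 297·(1 - 0.857) = 42.4.
From dC/dt = 0: 0.0134·42.4 - 0.231 = 0.0217P*, so P* = 0.338/0.0217 = 15.6.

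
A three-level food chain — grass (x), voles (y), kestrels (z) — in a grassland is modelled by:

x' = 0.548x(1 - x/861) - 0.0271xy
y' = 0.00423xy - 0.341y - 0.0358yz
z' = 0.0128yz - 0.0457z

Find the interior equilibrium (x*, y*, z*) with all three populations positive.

x* ≈ 709, y* ≈ 3.57, z* ≈ 74.2

From dz/dt = 0: 0.0128y* = 0.0457, so y* = 3.57.
From dx/dt = 0: 0.548(1 - x*/861) = 0.0271·3.57, giving x* = 861·(1 - 0.177) = 709.
From dy/dt = 0: 0.00423·709 - 0.341 = 0.0358z*, so z* = 2.66/0.0358 = 74.2.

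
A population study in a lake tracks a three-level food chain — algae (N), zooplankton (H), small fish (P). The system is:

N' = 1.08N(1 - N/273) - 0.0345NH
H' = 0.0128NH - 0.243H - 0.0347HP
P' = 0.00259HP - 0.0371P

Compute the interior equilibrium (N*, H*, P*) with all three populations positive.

From dP/dt = 0: 0.00259H* = 0.0371, so H* = 14.3.
From dN/dt = 0: 1.08(1 - N*/273) = 0.0345·14.3, giving N* = 273·(1 - 0.458) = 148.
From dH/dt = 0: 0.0128·148 - 0.243 = 0.0347P*, so P* = 1.65/0.0347 = 47.6.

N* ≈ 148, H* ≈ 14.3, P* ≈ 47.6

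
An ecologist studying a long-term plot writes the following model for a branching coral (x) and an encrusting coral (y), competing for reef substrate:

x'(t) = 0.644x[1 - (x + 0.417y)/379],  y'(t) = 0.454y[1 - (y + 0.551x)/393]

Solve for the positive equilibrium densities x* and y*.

Setting both brackets to zero gives the nullclines x + 0.417y = 379 and 0.551x + y = 393.
Substituting y = 393 - 0.551x into the first: x(1 - 0.417·0.551) = 379 - 0.417·393.
So x* = 215/0.77 = 279, and then y* = 393 - 0.551·279 = 239.

x* ≈ 279, y* ≈ 239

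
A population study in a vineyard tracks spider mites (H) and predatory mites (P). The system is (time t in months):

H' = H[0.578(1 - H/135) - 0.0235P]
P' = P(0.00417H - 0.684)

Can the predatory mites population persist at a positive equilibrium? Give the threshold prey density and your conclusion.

Threshold H = 164; K < 164, so no, the predator goes extinct.

The predator equation gives dP/dt > 0 only when H > 0.684/0.00417 = 164.
Without the predator, H → K = 135. Since 135 < 164, the predator cannot invade.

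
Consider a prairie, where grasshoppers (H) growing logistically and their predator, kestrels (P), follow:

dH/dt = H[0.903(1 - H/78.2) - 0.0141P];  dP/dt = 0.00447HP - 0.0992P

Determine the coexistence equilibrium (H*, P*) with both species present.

H* ≈ 22.2, P* ≈ 45.9

From dP/dt = 0 with P > 0: 0.00447H* = 0.0992, so H* = 22.2.
Substitute into dH/dt = 0: 0.903(1 - 22.2/78.2) = 0.0141P*.
The bracket is 0.716, giving P* = 0.647/0.0141 = 45.9.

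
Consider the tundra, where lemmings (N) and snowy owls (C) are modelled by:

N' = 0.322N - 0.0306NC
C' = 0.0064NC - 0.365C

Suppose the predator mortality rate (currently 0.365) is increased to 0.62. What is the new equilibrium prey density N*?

N* ≈ 96.9

At the interior fixed point, setting dC/dt = 0 with C > 0 fixes N* = (predator death rate)/(NC coefficient) — independent of the other coefficients.
With the change, N* = 0.62/0.0064 = 96.9; it rises from 57.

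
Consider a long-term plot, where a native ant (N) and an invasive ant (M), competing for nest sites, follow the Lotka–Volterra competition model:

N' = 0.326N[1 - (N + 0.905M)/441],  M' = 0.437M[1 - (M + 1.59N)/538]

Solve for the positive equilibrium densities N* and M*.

N* ≈ 105, M* ≈ 372

Setting both brackets to zero gives the nullclines N + 0.905M = 441 and 1.59N + M = 538.
Substituting M = 538 - 1.59N into the first: N(1 - 0.905·1.59) = 441 - 0.905·538.
So N* = -45.9/-0.439 = 105, and then M* = 538 - 1.59·105 = 372.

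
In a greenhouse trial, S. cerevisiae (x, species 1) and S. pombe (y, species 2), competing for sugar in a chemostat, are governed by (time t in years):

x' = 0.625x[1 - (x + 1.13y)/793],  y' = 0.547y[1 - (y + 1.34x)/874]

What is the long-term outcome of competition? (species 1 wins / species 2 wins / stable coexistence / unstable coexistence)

unstable coexistence (outcome depends on initial conditions)

Compare the nullcline intercepts: K1/α12 = 793/1.13 = 702 < K2 = 874; K2/α21 = 874/1.34 = 652 < K1 = 793.
Since both are reversed, neither can invade when rare; the interior point is a saddle.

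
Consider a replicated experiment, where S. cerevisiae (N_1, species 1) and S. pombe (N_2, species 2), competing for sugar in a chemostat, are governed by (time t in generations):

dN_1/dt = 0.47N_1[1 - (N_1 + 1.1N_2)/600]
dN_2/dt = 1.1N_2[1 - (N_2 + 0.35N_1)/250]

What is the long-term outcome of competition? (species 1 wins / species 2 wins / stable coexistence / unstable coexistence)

Compare the nullcline intercepts: K1/α12 = 600/1.1 = 545 > K2 = 250; K2/α21 = 250/0.35 = 714 > K1 = 600.
Since both inequalities hold, each species can invade when rare, so the interior equilibrium is stable.

stable coexistence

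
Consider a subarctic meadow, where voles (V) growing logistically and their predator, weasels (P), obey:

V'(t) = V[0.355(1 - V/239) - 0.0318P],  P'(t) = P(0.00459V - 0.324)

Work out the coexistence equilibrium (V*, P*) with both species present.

V* ≈ 70.6, P* ≈ 7.87

From dP/dt = 0 with P > 0: 0.00459V* = 0.324, so V* = 70.6.
Substitute into dV/dt = 0: 0.355(1 - 70.6/239) = 0.0318P*.
The bracket is 0.705, giving P* = 0.25/0.0318 = 7.87.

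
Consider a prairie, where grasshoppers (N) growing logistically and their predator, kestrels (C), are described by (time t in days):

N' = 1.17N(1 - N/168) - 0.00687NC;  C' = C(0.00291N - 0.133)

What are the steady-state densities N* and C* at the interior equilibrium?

N* ≈ 45.7, C* ≈ 124

From dC/dt = 0 with C > 0: 0.00291N* = 0.133, so N* = 45.7.
Substitute into dN/dt = 0: 1.17(1 - 45.7/168) = 0.00687C*.
The bracket is 0.728, giving C* = 0.852/0.00687 = 124.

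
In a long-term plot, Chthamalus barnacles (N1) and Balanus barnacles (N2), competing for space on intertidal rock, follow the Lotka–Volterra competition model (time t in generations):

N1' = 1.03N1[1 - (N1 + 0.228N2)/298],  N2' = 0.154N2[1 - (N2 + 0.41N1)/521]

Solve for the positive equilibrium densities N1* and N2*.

Setting both brackets to zero gives the nullclines N1 + 0.228N2 = 298 and 0.41N1 + N2 = 521.
Substituting N2 = 521 - 0.41N1 into the first: N1(1 - 0.228·0.41) = 298 - 0.228·521.
So N1* = 179/0.907 = 198, and then N2* = 521 - 0.41·198 = 440.

N1* ≈ 198, N2* ≈ 440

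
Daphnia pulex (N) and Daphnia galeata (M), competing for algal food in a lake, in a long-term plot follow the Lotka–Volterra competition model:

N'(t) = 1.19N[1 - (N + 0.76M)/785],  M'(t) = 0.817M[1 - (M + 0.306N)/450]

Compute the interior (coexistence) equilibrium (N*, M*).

N* ≈ 577, M* ≈ 273

Setting both brackets to zero gives the nullclines N + 0.76M = 785 and 0.306N + M = 450.
Substituting M = 450 - 0.306N into the first: N(1 - 0.76·0.306) = 785 - 0.76·450.
So N* = 443/0.767 = 577, and then M* = 450 - 0.306·577 = 273.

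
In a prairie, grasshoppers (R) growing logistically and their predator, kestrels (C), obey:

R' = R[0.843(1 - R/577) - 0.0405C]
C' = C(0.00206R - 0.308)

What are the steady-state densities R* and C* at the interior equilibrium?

R* ≈ 150, C* ≈ 15.4

From dC/dt = 0 with C > 0: 0.00206R* = 0.308, so R* = 150.
Substitute into dR/dt = 0: 0.843(1 - 150/577) = 0.0405C*.
The bracket is 0.741, giving C* = 0.625/0.0405 = 15.4.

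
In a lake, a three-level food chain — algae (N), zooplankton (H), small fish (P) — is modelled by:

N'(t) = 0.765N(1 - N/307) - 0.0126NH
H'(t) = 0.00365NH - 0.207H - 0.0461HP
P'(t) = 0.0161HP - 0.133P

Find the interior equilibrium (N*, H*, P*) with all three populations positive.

N* ≈ 265, H* ≈ 8.26, P* ≈ 16.5

From dP/dt = 0: 0.0161H* = 0.133, so H* = 8.26.
From dN/dt = 0: 0.765(1 - N*/307) = 0.0126·8.26, giving N* = 307·(1 - 0.136) = 265.
From dH/dt = 0: 0.00365·265 - 0.207 = 0.0461P*, so P* = 0.761/0.0461 = 16.5.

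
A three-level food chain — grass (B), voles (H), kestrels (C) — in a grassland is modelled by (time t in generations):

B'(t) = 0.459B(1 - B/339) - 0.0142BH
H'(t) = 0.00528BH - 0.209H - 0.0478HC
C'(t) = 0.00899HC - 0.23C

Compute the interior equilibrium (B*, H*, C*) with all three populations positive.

From dC/dt = 0: 0.00899H* = 0.23, so H* = 25.6.
From dB/dt = 0: 0.459(1 - B*/339) = 0.0142·25.6, giving B* = 339·(1 - 0.791) = 70.7.
From dH/dt = 0: 0.00528·70.7 - 0.209 = 0.0478C*, so C* = 0.164/0.0478 = 3.44.

B* ≈ 70.7, H* ≈ 25.6, C* ≈ 3.44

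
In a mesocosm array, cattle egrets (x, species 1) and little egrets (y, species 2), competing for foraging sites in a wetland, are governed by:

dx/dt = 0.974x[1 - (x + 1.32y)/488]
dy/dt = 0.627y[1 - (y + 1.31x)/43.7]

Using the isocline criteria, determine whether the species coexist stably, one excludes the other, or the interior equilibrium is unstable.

species 1 excludes species 2

Compare the nullcline intercepts: K1/α12 = 488/1.32 = 370 > K2 = 43.7; K2/α21 = 43.7/1.31 = 33.4 < K1 = 488.
Since the inequalities point opposite ways, species 1 can invade but species 2 cannot.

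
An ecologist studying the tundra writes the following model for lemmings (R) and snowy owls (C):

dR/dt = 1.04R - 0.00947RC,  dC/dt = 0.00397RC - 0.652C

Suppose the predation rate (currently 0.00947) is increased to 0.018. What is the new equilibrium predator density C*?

C* ≈ 57.8

At the interior fixed point, setting dR/dt = 0 with R > 0 fixes C* = (prey growth rate)/(RC coefficient) — independent of the other coefficients.
With the change, C* = 1.04/0.018 = 57.8; it falls from 110.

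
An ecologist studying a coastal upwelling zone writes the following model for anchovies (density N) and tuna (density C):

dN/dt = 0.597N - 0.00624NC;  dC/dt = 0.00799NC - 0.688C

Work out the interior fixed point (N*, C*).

Set dC/dt = 0 with C > 0: 0.00799N - 0.688 = 0, so N* = 0.688/0.00799 = 86.1.
Set dN/dt = 0 with N > 0: 0.597 - 0.00624C = 0, so C* = 0.597/0.00624 = 95.7.

N* ≈ 86.1, C* ≈ 95.7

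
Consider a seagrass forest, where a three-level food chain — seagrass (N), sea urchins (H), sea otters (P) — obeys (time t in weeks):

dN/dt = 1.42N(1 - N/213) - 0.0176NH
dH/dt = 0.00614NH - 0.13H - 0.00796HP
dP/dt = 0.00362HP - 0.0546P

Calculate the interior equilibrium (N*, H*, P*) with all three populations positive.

N* ≈ 173, H* ≈ 15.1, P* ≈ 117

From dP/dt = 0: 0.00362H* = 0.0546, so H* = 15.1.
From dN/dt = 0: 1.42(1 - N*/213) = 0.0176·15.1, giving N* = 213·(1 - 0.187) = 173.
From dH/dt = 0: 0.00614·173 - 0.13 = 0.00796P*, so P* = 0.933/0.00796 = 117.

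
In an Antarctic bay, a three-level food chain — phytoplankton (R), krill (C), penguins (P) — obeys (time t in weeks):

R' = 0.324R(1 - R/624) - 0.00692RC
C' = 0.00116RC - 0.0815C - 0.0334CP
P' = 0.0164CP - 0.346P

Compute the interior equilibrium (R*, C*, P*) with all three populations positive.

R* ≈ 343, C* ≈ 21.1, P* ≈ 9.47

From dP/dt = 0: 0.0164C* = 0.346, so C* = 21.1.
From dR/dt = 0: 0.324(1 - R*/624) = 0.00692·21.1, giving R* = 624·(1 - 0.451) = 343.
From dC/dt = 0: 0.00116·343 - 0.0815 = 0.0334P*, so P* = 0.316/0.0334 = 9.47.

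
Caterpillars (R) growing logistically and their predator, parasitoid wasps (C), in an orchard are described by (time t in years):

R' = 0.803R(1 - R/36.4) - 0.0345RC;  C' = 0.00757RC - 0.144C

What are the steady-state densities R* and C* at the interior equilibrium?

R* ≈ 19, C* ≈ 11.1

From dC/dt = 0 with C > 0: 0.00757R* = 0.144, so R* = 19.
Substitute into dR/dt = 0: 0.803(1 - 19/36.4) = 0.0345C*.
The bracket is 0.477, giving C* = 0.383/0.0345 = 11.1.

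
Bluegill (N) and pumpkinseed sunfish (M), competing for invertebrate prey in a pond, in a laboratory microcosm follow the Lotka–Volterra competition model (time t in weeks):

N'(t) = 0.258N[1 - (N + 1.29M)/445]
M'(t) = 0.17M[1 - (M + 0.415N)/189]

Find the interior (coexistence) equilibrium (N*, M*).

Setting both brackets to zero gives the nullclines N + 1.29M = 445 and 0.415N + M = 189.
Substituting M = 189 - 0.415N into the first: N(1 - 1.29·0.415) = 445 - 1.29·189.
So N* = 201/0.465 = 433, and then M* = 189 - 0.415·433 = 9.31.

N* ≈ 433, M* ≈ 9.31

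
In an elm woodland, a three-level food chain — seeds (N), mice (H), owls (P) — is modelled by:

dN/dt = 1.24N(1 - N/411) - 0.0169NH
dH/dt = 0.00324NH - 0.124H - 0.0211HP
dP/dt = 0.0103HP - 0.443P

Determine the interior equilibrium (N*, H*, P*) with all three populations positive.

N* ≈ 170, H* ≈ 43, P* ≈ 20.2

From dP/dt = 0: 0.0103H* = 0.443, so H* = 43.
From dN/dt = 0: 1.24(1 - N*/411) = 0.0169·43, giving N* = 411·(1 - 0.586) = 170.
From dH/dt = 0: 0.00324·170 - 0.124 = 0.0211P*, so P* = 0.427/0.0211 = 20.2.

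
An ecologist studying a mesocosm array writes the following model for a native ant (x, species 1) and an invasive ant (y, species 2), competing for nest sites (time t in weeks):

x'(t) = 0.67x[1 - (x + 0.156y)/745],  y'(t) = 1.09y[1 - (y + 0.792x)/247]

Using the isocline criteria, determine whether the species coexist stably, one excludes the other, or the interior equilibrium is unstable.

Compare the nullcline intercepts: K1/α12 = 745/0.156 = 4780 > K2 = 247; K2/α21 = 247/0.792 = 312 < K1 = 745.
Since the inequalities point opposite ways, species 1 can invade but species 2 cannot.

species 1 excludes species 2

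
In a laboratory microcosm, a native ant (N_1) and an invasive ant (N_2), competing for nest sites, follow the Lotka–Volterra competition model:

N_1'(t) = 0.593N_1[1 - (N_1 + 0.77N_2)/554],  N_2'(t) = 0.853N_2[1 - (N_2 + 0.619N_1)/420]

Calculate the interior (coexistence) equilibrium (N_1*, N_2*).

N_1* ≈ 441, N_2* ≈ 147

Setting both brackets to zero gives the nullclines N_1 + 0.77N_2 = 554 and 0.619N_1 + N_2 = 420.
Substituting N_2 = 420 - 0.619N_1 into the first: N_1(1 - 0.77·0.619) = 554 - 0.77·420.
So N_1* = 231/0.523 = 441, and then N_2* = 420 - 0.619·441 = 147.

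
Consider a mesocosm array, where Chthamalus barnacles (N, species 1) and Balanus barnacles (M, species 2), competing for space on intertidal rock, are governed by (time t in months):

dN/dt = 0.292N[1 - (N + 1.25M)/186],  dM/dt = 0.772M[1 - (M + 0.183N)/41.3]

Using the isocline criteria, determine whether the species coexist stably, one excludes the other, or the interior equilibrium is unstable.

stable coexistence

Compare the nullcline intercepts: K1/α12 = 186/1.25 = 149 > K2 = 41.3; K2/α21 = 41.3/0.183 = 226 > K1 = 186.
Since both inequalities hold, each species can invade when rare, so the interior equilibrium is stable.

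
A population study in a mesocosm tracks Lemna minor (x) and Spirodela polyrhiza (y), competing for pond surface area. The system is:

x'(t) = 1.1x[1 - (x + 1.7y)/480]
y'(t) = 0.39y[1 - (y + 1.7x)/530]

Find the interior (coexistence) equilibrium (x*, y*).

x* ≈ 223, y* ≈ 151

Setting both brackets to zero gives the nullclines x + 1.7y = 480 and 1.7x + y = 530.
Substituting y = 530 - 1.7x into the first: x(1 - 1.7·1.7) = 480 - 1.7·530.
So x* = -421/-1.89 = 223, and then y* = 530 - 1.7·223 = 151.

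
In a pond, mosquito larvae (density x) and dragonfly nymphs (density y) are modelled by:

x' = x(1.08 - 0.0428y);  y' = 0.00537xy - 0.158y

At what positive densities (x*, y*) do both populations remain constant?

Set dy/dt = 0 with y > 0: 0.00537x - 0.158 = 0, so x* = 0.158/0.00537 = 29.4.
Set dx/dt = 0 with x > 0: 1.08 - 0.0428y = 0, so y* = 1.08/0.0428 = 25.2.

x* ≈ 29.4, y* ≈ 25.2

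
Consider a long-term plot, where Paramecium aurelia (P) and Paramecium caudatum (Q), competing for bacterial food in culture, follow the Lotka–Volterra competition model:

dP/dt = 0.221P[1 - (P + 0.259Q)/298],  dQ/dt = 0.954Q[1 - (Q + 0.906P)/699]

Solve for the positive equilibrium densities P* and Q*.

P* ≈ 153, Q* ≈ 561

Setting both brackets to zero gives the nullclines P + 0.259Q = 298 and 0.906P + Q = 699.
Substituting Q = 699 - 0.906P into the first: P(1 - 0.259·0.906) = 298 - 0.259·699.
So P* = 117/0.765 = 153, and then Q* = 699 - 0.906·153 = 561.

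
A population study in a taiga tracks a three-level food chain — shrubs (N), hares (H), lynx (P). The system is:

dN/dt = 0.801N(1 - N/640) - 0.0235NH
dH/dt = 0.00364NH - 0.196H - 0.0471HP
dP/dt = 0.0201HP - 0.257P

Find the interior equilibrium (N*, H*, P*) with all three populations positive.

From dP/dt = 0: 0.0201H* = 0.257, so H* = 12.8.
From dN/dt = 0: 0.801(1 - N*/640) = 0.0235·12.8, giving N* = 640·(1 - 0.375) = 400.
From dH/dt = 0: 0.00364·400 - 0.196 = 0.0471P*, so P* = 1.26/0.0471 = 26.7.

N* ≈ 400, H* ≈ 12.8, P* ≈ 26.7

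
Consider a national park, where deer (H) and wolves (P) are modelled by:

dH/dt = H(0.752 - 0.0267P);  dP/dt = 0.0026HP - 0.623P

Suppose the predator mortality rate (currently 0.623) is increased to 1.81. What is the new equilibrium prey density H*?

H* ≈ 696

At the interior fixed point, setting dP/dt = 0 with P > 0 fixes H* = (predator death rate)/(HP coefficient) — independent of the other coefficients.
With the change, H* = 1.81/0.0026 = 696; it rises from 240.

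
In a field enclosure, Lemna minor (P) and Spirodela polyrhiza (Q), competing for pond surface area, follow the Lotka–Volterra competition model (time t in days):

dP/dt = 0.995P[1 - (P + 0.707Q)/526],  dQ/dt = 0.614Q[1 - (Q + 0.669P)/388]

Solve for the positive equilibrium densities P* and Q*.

Setting both brackets to zero gives the nullclines P + 0.707Q = 526 and 0.669P + Q = 388.
Substituting Q = 388 - 0.669P into the first: P(1 - 0.707·0.669) = 526 - 0.707·388.
So P* = 252/0.527 = 478, and then Q* = 388 - 0.669·478 = 68.5.

P* ≈ 478, Q* ≈ 68.5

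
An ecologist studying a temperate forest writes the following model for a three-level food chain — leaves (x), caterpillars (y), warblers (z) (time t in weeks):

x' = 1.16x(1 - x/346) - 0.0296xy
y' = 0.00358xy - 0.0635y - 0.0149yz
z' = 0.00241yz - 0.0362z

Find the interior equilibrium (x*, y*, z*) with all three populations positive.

x* ≈ 213, y* ≈ 15, z* ≈ 47

From dz/dt = 0: 0.00241y* = 0.0362, so y* = 15.
From dx/dt = 0: 1.16(1 - x*/346) = 0.0296·15, giving x* = 346·(1 - 0.383) = 213.
From dy/dt = 0: 0.00358·213 - 0.0635 = 0.0149z*, so z* = 0.7/0.0149 = 47.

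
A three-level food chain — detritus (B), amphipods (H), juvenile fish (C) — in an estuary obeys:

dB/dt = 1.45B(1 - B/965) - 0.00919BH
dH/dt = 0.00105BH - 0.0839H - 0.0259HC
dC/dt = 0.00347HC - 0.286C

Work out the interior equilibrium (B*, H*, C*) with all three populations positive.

From dC/dt = 0: 0.00347H* = 0.286, so H* = 82.4.
From dB/dt = 0: 1.45(1 - B*/965) = 0.00919·82.4, giving B* = 965·(1 - 0.522) = 461.
From dH/dt = 0: 0.00105·461 - 0.0839 = 0.0259C*, so C* = 0.4/0.0259 = 15.4.

B* ≈ 461, H* ≈ 82.4, C* ≈ 15.4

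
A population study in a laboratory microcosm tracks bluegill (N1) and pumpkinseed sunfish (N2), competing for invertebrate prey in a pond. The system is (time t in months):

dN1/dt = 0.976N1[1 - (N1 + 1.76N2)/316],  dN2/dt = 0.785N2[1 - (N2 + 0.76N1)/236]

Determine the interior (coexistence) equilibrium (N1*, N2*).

N1* ≈ 294, N2* ≈ 12.3

Setting both brackets to zero gives the nullclines N1 + 1.76N2 = 316 and 0.76N1 + N2 = 236.
Substituting N2 = 236 - 0.76N1 into the first: N1(1 - 1.76·0.76) = 316 - 1.76·236.
So N1* = -99.4/-0.338 = 294, and then N2* = 236 - 0.76·294 = 12.3.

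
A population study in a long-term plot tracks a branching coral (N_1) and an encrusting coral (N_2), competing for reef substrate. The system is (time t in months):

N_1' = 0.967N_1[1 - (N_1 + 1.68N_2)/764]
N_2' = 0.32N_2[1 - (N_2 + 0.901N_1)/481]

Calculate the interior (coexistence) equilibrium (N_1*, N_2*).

N_1* ≈ 85.8, N_2* ≈ 404

Setting both brackets to zero gives the nullclines N_1 + 1.68N_2 = 764 and 0.901N_1 + N_2 = 481.
Substituting N_2 = 481 - 0.901N_1 into the first: N_1(1 - 1.68·0.901) = 764 - 1.68·481.
So N_1* = -44.1/-0.514 = 85.8, and then N_2* = 481 - 0.901·85.8 = 404.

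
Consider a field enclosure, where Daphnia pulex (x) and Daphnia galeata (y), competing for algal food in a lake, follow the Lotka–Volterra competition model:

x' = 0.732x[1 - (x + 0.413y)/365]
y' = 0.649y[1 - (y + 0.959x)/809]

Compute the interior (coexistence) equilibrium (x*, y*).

Setting both brackets to zero gives the nullclines x + 0.413y = 365 and 0.959x + y = 809.
Substituting y = 809 - 0.959x into the first: x(1 - 0.413·0.959) = 365 - 0.413·809.
So x* = 30.9/0.604 = 51.1, and then y* = 809 - 0.959·51.1 = 760.

x* ≈ 51.1, y* ≈ 760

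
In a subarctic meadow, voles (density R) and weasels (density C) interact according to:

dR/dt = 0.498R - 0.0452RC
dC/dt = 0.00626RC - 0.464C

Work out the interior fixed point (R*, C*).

Set dC/dt = 0 with C > 0: 0.00626R - 0.464 = 0, so R* = 0.464/0.00626 = 74.1.
Set dR/dt = 0 with R > 0: 0.498 - 0.0452C = 0, so C* = 0.498/0.0452 = 11.

R* ≈ 74.1, C* ≈ 11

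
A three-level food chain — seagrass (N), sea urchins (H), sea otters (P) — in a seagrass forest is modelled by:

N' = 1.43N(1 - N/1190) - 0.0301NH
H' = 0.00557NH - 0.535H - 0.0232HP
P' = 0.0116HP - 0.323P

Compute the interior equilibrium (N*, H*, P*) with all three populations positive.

N* ≈ 493, H* ≈ 27.8, P* ≈ 95.2

From dP/dt = 0: 0.0116H* = 0.323, so H* = 27.8.
From dN/dt = 0: 1.43(1 - N*/1190) = 0.0301·27.8, giving N* = 1190·(1 - 0.586) = 493.
From dH/dt = 0: 0.00557·493 - 0.535 = 0.0232P*, so P* = 2.21/0.0232 = 95.2.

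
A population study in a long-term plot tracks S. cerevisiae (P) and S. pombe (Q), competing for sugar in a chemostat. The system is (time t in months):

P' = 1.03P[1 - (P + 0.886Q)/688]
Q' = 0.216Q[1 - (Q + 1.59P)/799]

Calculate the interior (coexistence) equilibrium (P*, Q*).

P* ≈ 48.7, Q* ≈ 722

Setting both brackets to zero gives the nullclines P + 0.886Q = 688 and 1.59P + Q = 799.
Substituting Q = 799 - 1.59P into the first: P(1 - 0.886·1.59) = 688 - 0.886·799.
So P* = -19.9/-0.409 = 48.7, and then Q* = 799 - 1.59·48.7 = 722.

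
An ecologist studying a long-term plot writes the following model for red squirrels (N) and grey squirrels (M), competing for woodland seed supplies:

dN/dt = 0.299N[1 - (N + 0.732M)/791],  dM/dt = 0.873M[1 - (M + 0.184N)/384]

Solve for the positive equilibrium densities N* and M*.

N* ≈ 589, M* ≈ 276

Setting both brackets to zero gives the nullclines N + 0.732M = 791 and 0.184N + M = 384.
Substituting M = 384 - 0.184N into the first: N(1 - 0.732·0.184) = 791 - 0.732·384.
So N* = 510/0.865 = 589, and then M* = 384 - 0.184·589 = 276.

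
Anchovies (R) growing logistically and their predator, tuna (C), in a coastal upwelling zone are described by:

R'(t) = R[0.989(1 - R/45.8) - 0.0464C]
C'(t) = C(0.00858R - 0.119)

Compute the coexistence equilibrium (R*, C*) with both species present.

R* ≈ 13.9, C* ≈ 14.9

From dC/dt = 0 with C > 0: 0.00858R* = 0.119, so R* = 13.9.
Substitute into dR/dt = 0: 0.989(1 - 13.9/45.8) = 0.0464C*.
The bracket is 0.697, giving C* = 0.69/0.0464 = 14.9.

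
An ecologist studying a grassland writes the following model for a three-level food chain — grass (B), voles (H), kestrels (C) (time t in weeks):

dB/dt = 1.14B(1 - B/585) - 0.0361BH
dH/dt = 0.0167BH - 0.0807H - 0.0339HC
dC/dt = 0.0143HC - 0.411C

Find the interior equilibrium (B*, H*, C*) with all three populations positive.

From dC/dt = 0: 0.0143H* = 0.411, so H* = 28.7.
From dB/dt = 0: 1.14(1 - B*/585) = 0.0361·28.7, giving B* = 585·(1 - 0.91) = 52.6.
From dH/dt = 0: 0.0167·52.6 - 0.0807 = 0.0339C*, so C* = 0.797/0.0339 = 23.5.

B* ≈ 52.6, H* ≈ 28.7, C* ≈ 23.5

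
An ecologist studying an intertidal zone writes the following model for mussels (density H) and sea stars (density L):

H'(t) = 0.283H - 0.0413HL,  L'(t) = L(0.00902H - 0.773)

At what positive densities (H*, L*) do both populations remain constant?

Set dL/dt = 0 with L > 0: 0.00902H - 0.773 = 0, so H* = 0.773/0.00902 = 85.7.
Set dH/dt = 0 with H > 0: 0.283 - 0.0413L = 0, so L* = 0.283/0.0413 = 6.85.

H* ≈ 85.7, L* ≈ 6.85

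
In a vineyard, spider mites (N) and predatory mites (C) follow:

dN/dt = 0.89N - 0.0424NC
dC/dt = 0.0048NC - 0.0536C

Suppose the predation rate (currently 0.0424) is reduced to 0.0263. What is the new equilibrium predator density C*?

C* ≈ 33.8

At the interior fixed point, setting dN/dt = 0 with N > 0 fixes C* = (prey growth rate)/(NC coefficient) — independent of the other coefficients.
With the change, C* = 0.89/0.0263 = 33.8; it rises from 21.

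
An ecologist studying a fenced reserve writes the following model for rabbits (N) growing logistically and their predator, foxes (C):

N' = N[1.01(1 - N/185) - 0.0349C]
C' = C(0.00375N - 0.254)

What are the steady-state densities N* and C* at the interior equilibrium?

From dC/dt = 0 with C > 0: 0.00375N* = 0.254, so N* = 67.7.
Substitute into dN/dt = 0: 1.01(1 - 67.7/185) = 0.0349C*.
The bracket is 0.634, giving C* = 0.64/0.0349 = 18.3.

N* ≈ 67.7, C* ≈ 18.3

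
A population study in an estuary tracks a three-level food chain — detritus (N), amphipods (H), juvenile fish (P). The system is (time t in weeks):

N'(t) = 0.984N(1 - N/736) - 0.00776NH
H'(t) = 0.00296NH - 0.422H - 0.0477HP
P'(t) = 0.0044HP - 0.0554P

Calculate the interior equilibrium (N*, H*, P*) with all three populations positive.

From dP/dt = 0: 0.0044H* = 0.0554, so H* = 12.6.
From dN/dt = 0: 0.984(1 - N*/736) = 0.00776·12.6, giving N* = 736·(1 - 0.0993) = 663.
From dH/dt = 0: 0.00296·663 - 0.422 = 0.0477P*, so P* = 1.54/0.0477 = 32.3.

N* ≈ 663, H* ≈ 12.6, P* ≈ 32.3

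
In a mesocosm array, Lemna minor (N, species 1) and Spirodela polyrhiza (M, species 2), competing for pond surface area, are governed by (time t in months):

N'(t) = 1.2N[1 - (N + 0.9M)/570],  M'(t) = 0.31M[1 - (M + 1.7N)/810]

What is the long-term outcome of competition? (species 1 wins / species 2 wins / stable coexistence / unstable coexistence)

unstable coexistence (outcome depends on initial conditions)

Compare the nullcline intercepts: K1/α12 = 570/0.9 = 633 < K2 = 810; K2/α21 = 810/1.7 = 476 < K1 = 570.
Since both are reversed, neither can invade when rare; the interior point is a saddle.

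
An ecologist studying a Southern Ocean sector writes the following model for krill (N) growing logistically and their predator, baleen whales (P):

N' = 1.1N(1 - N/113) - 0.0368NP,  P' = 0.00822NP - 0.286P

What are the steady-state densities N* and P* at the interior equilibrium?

From dP/dt = 0 with P > 0: 0.00822N* = 0.286, so N* = 34.8.
Substitute into dN/dt = 0: 1.1(1 - 34.8/113) = 0.0368P*.
The bracket is 0.692, giving P* = 0.761/0.0368 = 20.7.

N* ≈ 34.8, P* ≈ 20.7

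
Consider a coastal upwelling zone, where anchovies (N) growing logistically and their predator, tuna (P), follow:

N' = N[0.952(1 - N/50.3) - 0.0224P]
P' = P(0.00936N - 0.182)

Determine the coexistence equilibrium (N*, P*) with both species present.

From dP/dt = 0 with P > 0: 0.00936N* = 0.182, so N* = 19.4.
Substitute into dN/dt = 0: 0.952(1 - 19.4/50.3) = 0.0224P*.
The bracket is 0.613, giving P* = 0.584/0.0224 = 26.1.

N* ≈ 19.4, P* ≈ 26.1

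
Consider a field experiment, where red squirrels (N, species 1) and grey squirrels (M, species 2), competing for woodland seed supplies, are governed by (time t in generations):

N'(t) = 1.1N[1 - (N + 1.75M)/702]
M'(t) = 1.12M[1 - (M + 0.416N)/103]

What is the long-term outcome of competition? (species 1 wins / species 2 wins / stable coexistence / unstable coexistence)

Compare the nullcline intercepts: K1/α12 = 702/1.75 = 401 > K2 = 103; K2/α21 = 103/0.416 = 248 < K1 = 702.
Since the inequalities point opposite ways, species 1 can invade but species 2 cannot.

species 1 excludes species 2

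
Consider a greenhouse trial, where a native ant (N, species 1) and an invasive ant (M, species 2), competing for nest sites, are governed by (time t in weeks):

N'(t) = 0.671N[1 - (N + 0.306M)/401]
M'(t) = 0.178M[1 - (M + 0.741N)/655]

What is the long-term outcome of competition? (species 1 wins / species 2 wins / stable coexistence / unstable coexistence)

stable coexistence

Compare the nullcline intercepts: K1/α12 = 401/0.306 = 1310 > K2 = 655; K2/α21 = 655/0.741 = 884 > K1 = 401.
Since both inequalities hold, each species can invade when rare, so the interior equilibrium is stable.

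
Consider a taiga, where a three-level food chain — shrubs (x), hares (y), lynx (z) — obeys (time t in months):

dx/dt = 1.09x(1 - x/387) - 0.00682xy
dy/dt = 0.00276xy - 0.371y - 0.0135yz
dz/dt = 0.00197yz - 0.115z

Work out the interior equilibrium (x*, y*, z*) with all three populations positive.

From dz/dt = 0: 0.00197y* = 0.115, so y* = 58.4.
From dx/dt = 0: 1.09(1 - x*/387) = 0.00682·58.4, giving x* = 387·(1 - 0.365) = 246.
From dy/dt = 0: 0.00276·246 - 0.371 = 0.0135z*, so z* = 0.307/0.0135 = 22.7.

x* ≈ 246, y* ≈ 58.4, z* ≈ 22.7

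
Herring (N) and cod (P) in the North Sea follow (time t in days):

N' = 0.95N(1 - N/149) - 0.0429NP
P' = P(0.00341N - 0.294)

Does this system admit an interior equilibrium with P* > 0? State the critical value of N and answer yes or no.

Threshold N = 86.2; K > 86.2, so yes, the predator persists.

The predator equation gives dP/dt > 0 only when N > 0.294/0.00341 = 86.2.
Without the predator, N → K = 149. Since 149 > 86.2, the predator can invade and persist.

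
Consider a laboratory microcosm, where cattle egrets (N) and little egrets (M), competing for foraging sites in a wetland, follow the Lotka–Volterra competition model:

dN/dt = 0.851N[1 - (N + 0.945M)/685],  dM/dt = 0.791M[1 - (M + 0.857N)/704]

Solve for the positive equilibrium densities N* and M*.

Setting both brackets to zero gives the nullclines N + 0.945M = 685 and 0.857N + M = 704.
Substituting M = 704 - 0.857N into the first: N(1 - 0.945·0.857) = 685 - 0.945·704.
So N* = 19.7/0.19 = 104, and then M* = 704 - 0.857·104 = 615.

N* ≈ 104, M* ≈ 615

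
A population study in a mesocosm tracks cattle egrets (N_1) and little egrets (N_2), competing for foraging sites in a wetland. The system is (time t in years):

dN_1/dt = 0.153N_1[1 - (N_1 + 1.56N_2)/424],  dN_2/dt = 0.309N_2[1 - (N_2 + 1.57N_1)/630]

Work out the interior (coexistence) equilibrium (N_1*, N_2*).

N_1* ≈ 386, N_2* ≈ 24.6

Setting both brackets to zero gives the nullclines N_1 + 1.56N_2 = 424 and 1.57N_1 + N_2 = 630.
Substituting N_2 = 630 - 1.57N_1 into the first: N_1(1 - 1.56·1.57) = 424 - 1.56·630.
So N_1* = -559/-1.45 = 386, and then N_2* = 630 - 1.57·386 = 24.6.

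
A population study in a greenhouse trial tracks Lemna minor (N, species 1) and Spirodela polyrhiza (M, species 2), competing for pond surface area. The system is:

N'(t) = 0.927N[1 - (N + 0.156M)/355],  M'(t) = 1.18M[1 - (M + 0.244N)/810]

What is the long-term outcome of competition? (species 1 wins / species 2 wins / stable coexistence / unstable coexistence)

Compare the nullcline intercepts: K1/α12 = 355/0.156 = 2280 > K2 = 810; K2/α21 = 810/0.244 = 3320 > K1 = 355.
Since both inequalities hold, each species can invade when rare, so the interior equilibrium is stable.

stable coexistence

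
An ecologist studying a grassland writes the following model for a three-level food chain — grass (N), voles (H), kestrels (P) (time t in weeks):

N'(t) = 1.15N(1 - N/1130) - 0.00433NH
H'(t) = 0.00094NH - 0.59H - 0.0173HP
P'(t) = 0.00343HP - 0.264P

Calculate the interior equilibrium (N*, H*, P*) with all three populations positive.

N* ≈ 803, H* ≈ 77, P* ≈ 9.5

From dP/dt = 0: 0.00343H* = 0.264, so H* = 77.
From dN/dt = 0: 1.15(1 - N*/1130) = 0.00433·77, giving N* = 1130·(1 - 0.29) = 803.
From dH/dt = 0: 0.00094·803 - 0.59 = 0.0173P*, so P* = 0.164/0.0173 = 9.5.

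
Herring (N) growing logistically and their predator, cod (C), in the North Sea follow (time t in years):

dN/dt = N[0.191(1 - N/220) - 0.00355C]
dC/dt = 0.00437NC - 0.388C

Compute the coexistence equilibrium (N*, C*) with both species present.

N* ≈ 88.8, C* ≈ 32.1

From dC/dt = 0 with C > 0: 0.00437N* = 0.388, so N* = 88.8.
Substitute into dN/dt = 0: 0.191(1 - 88.8/220) = 0.00355C*.
The bracket is 0.596, giving C* = 0.114/0.00355 = 32.1.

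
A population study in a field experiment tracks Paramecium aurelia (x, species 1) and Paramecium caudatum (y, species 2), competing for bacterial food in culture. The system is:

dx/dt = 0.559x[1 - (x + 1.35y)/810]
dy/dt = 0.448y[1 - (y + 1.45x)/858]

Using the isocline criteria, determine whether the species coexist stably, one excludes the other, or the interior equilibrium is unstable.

Compare the nullcline intercepts: K1/α12 = 810/1.35 = 600 < K2 = 858; K2/α21 = 858/1.45 = 592 < K1 = 810.
Since both are reversed, neither can invade when rare; the interior point is a saddle.

unstable coexistence (outcome depends on initial conditions)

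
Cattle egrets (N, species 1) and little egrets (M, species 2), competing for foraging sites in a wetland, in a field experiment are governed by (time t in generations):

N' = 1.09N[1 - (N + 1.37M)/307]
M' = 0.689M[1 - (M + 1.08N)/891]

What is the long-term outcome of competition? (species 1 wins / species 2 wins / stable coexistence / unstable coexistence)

Compare the nullcline intercepts: K1/α12 = 307/1.37 = 224 < K2 = 891; K2/α21 = 891/1.08 = 825 > K1 = 307.
Since the inequalities point opposite ways, species 2 can invade but species 1 cannot.

species 2 excludes species 1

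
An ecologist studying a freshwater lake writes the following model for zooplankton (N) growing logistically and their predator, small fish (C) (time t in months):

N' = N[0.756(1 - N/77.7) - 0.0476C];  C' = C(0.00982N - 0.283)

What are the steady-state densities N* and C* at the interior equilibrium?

N* ≈ 28.8, C* ≈ 9.99

From dC/dt = 0 with C > 0: 0.00982N* = 0.283, so N* = 28.8.
Substitute into dN/dt = 0: 0.756(1 - 28.8/77.7) = 0.0476C*.
The bracket is 0.629, giving C* = 0.476/0.0476 = 9.99.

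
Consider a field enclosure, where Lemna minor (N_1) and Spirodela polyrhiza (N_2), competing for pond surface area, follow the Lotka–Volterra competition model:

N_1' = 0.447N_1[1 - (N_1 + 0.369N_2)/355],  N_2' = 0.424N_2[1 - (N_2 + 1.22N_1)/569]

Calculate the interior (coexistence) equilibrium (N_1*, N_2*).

Setting both brackets to zero gives the nullclines N_1 + 0.369N_2 = 355 and 1.22N_1 + N_2 = 569.
Substituting N_2 = 569 - 1.22N_1 into the first: N_1(1 - 0.369·1.22) = 355 - 0.369·569.
So N_1* = 145/0.55 = 264, and then N_2* = 569 - 1.22·264 = 247.

N_1* ≈ 264, N_2* ≈ 247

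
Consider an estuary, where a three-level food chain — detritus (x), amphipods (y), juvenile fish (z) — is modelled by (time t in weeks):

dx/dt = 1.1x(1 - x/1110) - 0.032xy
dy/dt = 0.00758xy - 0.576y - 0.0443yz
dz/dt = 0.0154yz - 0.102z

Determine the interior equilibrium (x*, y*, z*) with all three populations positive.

From dz/dt = 0: 0.0154y* = 0.102, so y* = 6.62.
From dx/dt = 0: 1.1(1 - x*/1110) = 0.032·6.62, giving x* = 1110·(1 - 0.193) = 896.
From dy/dt = 0: 0.00758·896 - 0.576 = 0.0443z*, so z* = 6.22/0.0443 = 140.

x* ≈ 896, y* ≈ 6.62, z* ≈ 140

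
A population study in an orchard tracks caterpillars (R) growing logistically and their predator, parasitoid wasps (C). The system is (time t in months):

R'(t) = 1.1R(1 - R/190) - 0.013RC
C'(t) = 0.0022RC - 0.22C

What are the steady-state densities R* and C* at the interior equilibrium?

From dC/dt = 0 with C > 0: 0.0022R* = 0.22, so R* = 100.
Substitute into dR/dt = 0: 1.1(1 - 100/190) = 0.013C*.
The bracket is 0.474, giving C* = 0.521/0.013 = 40.1.

R* ≈ 100, C* ≈ 40.1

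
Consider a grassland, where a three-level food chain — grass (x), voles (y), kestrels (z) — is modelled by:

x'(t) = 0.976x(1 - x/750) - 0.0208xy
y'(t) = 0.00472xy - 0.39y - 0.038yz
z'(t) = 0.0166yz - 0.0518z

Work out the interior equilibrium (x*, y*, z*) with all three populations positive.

x* ≈ 700, y* ≈ 3.12, z* ≈ 76.7

From dz/dt = 0: 0.0166y* = 0.0518, so y* = 3.12.
From dx/dt = 0: 0.976(1 - x*/750) = 0.0208·3.12, giving x* = 750·(1 - 0.0665) = 700.
From dy/dt = 0: 0.00472·700 - 0.39 = 0.038z*, so z* = 2.91/0.038 = 76.7.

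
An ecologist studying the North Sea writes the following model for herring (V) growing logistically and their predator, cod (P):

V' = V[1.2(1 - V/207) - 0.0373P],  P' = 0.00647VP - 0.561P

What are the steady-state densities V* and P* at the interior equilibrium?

From dP/dt = 0 with P > 0: 0.00647V* = 0.561, so V* = 86.7.
Substitute into dV/dt = 0: 1.2(1 - 86.7/207) = 0.0373P*.
The bracket is 0.581, giving P* = 0.697/0.0373 = 18.7.

V* ≈ 86.7, P* ≈ 18.7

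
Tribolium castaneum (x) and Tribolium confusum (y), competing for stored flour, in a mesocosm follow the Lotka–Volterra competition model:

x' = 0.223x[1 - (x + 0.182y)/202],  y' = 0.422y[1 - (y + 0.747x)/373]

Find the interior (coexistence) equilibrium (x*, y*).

Setting both brackets to zero gives the nullclines x + 0.182y = 202 and 0.747x + y = 373.
Substituting y = 373 - 0.747x into the first: x(1 - 0.182·0.747) = 202 - 0.182·373.
So x* = 134/0.864 = 155, and then y* = 373 - 0.747·155 = 257.

x* ≈ 155, y* ≈ 257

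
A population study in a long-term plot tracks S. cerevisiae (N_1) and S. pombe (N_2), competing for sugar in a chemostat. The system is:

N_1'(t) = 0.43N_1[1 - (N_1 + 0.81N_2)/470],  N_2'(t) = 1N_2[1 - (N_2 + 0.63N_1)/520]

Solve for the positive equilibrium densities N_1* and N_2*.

Setting both brackets to zero gives the nullclines N_1 + 0.81N_2 = 470 and 0.63N_1 + N_2 = 520.
Substituting N_2 = 520 - 0.63N_1 into the first: N_1(1 - 0.81·0.63) = 470 - 0.81·520.
So N_1* = 48.8/0.49 = 99.7, and then N_2* = 520 - 0.63·99.7 = 457.

N_1* ≈ 99.7, N_2* ≈ 457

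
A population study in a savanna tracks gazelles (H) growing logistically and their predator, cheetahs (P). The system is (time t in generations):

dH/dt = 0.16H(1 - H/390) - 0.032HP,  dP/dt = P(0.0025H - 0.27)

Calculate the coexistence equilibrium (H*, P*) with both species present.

From dP/dt = 0 with P > 0: 0.0025H* = 0.27, so H* = 108.
Substitute into dH/dt = 0: 0.16(1 - 108/390) = 0.032P*.
The bracket is 0.723, giving P* = 0.116/0.032 = 3.62.

H* ≈ 108, P* ≈ 3.62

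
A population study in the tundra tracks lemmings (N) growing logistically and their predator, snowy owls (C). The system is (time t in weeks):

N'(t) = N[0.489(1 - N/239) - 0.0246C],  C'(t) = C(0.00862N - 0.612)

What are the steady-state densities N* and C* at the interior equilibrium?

From dC/dt = 0 with C > 0: 0.00862N* = 0.612, so N* = 71.
Substitute into dN/dt = 0: 0.489(1 - 71/239) = 0.0246C*.
The bracket is 0.703, giving C* = 0.344/0.0246 = 14.

N* ≈ 71, C* ≈ 14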